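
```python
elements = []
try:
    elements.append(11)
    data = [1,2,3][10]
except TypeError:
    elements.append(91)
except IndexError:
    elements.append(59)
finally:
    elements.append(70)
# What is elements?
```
[11, 59, 70]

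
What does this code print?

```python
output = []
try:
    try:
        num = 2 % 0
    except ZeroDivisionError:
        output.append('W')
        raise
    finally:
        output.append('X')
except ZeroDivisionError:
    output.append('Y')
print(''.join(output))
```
WXY

finally runs before re-raised exception propagates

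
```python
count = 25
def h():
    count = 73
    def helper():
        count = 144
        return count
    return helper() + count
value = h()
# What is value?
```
217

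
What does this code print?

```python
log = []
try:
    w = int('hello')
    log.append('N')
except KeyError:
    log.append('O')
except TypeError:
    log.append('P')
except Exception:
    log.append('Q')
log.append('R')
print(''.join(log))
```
QR

ValueError not specifically caught, falls to Exception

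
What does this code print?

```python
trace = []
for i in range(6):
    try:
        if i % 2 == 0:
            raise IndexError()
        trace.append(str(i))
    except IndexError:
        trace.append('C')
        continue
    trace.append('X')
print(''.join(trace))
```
C1XC3XC5X

continue in except skips rest of loop body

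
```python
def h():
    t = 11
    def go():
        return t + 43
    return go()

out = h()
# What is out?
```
54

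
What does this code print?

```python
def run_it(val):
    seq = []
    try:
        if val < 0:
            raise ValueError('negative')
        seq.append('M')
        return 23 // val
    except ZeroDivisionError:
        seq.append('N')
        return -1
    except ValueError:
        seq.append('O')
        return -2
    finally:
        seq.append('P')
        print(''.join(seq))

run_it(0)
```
MNP

val=0 causes ZeroDivisionError, caught, finally prints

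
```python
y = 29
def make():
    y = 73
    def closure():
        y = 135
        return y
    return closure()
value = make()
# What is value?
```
135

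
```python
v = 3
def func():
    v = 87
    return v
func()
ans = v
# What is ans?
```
3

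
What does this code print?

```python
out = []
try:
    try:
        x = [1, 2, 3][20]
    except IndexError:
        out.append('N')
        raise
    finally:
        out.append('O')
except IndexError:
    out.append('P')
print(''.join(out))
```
NOP

finally runs before re-raised exception propagates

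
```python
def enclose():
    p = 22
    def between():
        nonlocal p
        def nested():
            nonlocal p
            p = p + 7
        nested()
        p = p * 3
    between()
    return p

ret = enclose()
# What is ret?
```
87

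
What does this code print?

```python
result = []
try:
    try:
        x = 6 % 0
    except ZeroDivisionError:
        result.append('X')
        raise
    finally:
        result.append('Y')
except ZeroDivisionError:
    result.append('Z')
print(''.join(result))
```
XYZ

finally runs before re-raised exception propagates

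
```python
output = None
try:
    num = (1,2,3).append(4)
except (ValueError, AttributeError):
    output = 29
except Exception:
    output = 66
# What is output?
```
29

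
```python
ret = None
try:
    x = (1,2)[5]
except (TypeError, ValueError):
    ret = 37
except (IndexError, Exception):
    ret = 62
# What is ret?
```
62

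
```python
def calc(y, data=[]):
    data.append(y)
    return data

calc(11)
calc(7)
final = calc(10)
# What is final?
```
[11, 7, 10]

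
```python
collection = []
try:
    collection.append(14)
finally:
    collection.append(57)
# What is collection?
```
[14, 57]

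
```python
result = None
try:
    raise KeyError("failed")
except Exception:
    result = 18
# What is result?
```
18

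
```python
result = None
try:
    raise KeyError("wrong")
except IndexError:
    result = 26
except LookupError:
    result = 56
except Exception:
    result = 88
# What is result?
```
56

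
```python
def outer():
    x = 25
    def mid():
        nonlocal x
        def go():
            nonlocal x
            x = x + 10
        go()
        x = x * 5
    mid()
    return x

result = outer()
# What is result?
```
175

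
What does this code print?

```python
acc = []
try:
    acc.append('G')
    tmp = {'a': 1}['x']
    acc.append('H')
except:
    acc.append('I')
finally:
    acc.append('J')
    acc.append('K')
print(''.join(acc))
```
GIJK

Code before exception runs, then except, then all of finally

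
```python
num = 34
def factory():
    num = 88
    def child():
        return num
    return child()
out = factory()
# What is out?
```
88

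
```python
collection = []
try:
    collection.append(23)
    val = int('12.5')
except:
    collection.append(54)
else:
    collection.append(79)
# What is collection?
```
[23, 54]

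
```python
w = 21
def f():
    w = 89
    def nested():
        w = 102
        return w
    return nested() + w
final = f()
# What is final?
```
191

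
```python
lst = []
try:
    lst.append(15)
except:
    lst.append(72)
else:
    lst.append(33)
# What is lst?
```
[15, 33]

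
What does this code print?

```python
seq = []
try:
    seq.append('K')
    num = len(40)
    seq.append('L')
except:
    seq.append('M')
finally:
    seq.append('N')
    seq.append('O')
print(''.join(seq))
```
KMNO

Code before exception runs, then except, then all of finally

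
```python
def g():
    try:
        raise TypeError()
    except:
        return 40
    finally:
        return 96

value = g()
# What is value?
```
96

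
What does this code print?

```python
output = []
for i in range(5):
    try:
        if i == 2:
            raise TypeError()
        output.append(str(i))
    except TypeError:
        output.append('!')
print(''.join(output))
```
01!34

Exception on i=2 caught, loop continues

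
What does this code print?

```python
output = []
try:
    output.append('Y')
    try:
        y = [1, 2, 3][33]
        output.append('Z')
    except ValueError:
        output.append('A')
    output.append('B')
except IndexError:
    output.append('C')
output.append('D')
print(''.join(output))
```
YCD

Inner handler doesn't match, propagates to outer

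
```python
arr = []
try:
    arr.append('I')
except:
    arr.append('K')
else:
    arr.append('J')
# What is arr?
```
['I', 'J']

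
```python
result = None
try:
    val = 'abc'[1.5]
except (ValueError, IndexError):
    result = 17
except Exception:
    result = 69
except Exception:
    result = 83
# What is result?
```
69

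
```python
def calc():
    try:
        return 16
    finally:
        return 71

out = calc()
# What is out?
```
71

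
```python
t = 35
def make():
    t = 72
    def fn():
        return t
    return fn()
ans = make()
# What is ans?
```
72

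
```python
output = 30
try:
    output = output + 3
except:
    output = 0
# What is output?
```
33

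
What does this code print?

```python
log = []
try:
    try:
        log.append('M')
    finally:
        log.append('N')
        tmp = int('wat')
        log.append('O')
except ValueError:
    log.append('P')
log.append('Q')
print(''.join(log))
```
MNPQ

Exception in inner finally caught by outer except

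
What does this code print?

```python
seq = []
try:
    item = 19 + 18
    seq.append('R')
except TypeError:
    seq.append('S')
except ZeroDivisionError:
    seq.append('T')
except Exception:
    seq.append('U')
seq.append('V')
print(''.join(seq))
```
RV

No exception, try block completes normally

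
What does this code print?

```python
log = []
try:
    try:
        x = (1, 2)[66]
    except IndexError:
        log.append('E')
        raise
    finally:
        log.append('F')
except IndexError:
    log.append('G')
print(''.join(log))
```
EFG

finally runs before re-raised exception propagates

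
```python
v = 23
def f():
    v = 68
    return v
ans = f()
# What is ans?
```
68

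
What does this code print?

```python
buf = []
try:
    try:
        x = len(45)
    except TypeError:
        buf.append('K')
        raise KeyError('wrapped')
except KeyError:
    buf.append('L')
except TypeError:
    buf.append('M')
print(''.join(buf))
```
KL

New KeyError raised, caught by outer KeyError handler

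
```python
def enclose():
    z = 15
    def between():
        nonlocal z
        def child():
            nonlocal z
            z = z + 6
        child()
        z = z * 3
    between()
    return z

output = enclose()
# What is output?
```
63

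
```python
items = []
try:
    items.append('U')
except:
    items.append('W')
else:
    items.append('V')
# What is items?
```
['U', 'V']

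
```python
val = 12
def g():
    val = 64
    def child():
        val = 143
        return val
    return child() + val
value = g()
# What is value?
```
207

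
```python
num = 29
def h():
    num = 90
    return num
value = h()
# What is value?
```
90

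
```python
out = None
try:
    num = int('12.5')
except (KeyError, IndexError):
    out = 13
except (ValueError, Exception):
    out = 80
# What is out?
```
80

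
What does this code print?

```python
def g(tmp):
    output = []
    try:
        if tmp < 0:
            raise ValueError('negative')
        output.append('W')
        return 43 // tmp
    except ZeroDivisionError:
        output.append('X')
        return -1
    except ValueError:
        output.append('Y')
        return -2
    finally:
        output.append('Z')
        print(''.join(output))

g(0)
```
WXZ

tmp=0 causes ZeroDivisionError, caught, finally prints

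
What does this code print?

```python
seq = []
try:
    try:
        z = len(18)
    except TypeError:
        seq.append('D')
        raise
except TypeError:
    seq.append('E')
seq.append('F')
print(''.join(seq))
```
DEF

raise without argument re-raises current exception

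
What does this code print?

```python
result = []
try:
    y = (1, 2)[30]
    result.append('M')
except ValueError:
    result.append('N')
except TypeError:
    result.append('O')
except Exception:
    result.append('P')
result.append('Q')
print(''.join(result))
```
PQ

IndexError not specifically caught, falls to Exception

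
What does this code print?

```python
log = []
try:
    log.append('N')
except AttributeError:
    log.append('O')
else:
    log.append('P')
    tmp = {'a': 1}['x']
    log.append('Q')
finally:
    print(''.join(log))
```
NP

Try succeeds, else appends 'P', KeyError in else is uncaught, finally prints before exception propagates ('Q' never appended)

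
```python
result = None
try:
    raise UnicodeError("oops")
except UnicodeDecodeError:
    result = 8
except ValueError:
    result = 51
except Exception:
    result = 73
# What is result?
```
51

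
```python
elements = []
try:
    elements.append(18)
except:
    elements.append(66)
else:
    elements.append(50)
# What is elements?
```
[18, 50]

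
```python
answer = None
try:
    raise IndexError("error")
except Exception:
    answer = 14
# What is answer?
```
14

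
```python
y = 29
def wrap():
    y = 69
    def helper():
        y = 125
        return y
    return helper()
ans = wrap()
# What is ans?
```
125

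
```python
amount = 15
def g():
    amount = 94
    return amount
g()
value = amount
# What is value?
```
15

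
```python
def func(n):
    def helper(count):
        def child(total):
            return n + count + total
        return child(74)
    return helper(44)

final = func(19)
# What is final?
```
137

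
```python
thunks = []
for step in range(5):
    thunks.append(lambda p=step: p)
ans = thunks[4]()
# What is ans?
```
4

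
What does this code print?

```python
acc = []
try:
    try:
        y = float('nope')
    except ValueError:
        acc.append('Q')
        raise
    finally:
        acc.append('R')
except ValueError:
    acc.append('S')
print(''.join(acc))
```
QRS

finally runs before re-raised exception propagates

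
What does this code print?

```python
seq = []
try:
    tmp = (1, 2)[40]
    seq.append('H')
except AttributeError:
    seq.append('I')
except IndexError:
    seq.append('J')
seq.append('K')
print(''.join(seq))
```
JK

IndexError is caught by its specific handler, not AttributeError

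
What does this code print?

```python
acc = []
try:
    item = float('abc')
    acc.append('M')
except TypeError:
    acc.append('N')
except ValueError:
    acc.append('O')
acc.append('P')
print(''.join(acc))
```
OP

ValueError is caught by its specific handler, not TypeError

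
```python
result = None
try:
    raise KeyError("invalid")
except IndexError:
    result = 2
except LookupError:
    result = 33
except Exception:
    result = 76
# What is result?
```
33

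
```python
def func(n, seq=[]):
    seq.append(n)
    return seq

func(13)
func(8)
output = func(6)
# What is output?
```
[13, 8, 6]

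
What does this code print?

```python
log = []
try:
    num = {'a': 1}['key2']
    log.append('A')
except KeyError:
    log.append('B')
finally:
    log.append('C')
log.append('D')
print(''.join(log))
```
BCD

finally always runs, even after exception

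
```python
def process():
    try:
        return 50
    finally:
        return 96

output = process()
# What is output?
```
96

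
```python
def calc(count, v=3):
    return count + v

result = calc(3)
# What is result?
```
6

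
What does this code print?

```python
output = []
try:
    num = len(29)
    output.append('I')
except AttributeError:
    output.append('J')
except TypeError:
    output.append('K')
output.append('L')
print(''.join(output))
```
KL

TypeError is caught by its specific handler, not AttributeError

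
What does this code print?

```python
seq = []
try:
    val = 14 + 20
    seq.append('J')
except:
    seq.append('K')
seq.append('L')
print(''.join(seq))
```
JL

No exception, try block completes normally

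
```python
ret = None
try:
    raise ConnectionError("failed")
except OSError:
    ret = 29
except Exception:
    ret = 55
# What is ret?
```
29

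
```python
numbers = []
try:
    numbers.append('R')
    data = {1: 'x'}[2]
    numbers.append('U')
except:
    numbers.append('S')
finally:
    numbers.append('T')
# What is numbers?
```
['R', 'S', 'T']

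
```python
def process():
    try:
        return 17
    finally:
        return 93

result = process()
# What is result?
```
93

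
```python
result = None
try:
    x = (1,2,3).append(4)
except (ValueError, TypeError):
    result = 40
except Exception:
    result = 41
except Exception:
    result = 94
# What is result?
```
41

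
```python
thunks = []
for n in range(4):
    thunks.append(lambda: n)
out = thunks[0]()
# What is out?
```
3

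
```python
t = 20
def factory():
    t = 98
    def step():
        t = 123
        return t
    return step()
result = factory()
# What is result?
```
123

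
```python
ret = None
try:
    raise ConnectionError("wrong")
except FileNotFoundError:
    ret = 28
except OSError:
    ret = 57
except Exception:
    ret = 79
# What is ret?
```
57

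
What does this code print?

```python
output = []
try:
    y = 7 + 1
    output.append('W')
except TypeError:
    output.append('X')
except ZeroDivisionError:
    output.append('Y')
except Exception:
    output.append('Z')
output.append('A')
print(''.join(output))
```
WA

No exception, try block completes normally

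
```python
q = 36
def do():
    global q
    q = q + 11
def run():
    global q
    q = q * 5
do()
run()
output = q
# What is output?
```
235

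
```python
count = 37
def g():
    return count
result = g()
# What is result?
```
37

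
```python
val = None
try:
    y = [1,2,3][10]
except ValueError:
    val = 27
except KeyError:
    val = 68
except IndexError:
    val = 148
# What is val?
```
148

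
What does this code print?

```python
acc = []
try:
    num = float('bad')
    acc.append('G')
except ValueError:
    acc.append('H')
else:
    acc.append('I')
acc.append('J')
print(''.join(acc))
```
HJ

else block skipped when exception is caught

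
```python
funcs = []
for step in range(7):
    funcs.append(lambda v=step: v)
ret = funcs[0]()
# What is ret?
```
0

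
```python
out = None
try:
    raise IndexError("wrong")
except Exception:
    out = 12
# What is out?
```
12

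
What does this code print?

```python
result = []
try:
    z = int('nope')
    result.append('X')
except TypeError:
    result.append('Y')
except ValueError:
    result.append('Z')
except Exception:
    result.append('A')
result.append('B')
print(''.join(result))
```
ZB

ValueError matches before generic Exception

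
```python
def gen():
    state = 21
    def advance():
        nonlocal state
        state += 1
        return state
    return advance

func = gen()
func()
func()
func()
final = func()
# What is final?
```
25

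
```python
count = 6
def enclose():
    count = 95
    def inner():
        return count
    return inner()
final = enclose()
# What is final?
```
95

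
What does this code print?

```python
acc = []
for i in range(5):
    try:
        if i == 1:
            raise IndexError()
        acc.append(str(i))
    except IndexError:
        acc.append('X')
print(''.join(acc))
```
0X234

Exception on i=1 caught, loop continues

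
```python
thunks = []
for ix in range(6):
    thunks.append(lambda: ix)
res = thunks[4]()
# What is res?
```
5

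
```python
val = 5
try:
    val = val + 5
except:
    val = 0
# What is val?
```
10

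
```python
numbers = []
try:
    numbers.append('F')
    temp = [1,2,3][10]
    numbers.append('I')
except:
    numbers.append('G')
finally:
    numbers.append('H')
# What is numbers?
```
['F', 'G', 'H']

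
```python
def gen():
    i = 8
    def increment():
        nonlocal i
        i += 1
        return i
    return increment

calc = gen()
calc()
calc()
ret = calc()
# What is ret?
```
11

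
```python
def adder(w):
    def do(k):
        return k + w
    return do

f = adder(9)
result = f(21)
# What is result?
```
30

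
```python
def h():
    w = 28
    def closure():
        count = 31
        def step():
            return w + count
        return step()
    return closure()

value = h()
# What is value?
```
59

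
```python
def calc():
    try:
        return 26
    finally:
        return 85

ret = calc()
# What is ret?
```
85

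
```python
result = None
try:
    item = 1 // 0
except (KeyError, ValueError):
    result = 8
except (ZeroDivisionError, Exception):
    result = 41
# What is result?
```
41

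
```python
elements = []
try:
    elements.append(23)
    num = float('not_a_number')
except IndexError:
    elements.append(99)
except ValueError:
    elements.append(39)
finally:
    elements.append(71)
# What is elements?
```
[23, 39, 71]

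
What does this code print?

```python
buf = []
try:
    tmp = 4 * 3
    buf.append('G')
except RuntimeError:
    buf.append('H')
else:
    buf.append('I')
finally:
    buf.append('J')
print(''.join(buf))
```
GIJ

else runs before finally when no exception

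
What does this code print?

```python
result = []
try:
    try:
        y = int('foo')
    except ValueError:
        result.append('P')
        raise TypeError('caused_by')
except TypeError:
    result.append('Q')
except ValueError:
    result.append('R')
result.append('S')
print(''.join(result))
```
PQS

TypeError raised and caught, original ValueError not re-raised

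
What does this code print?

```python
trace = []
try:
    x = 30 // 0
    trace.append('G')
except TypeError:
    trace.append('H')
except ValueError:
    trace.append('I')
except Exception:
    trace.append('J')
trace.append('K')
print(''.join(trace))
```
JK

ZeroDivisionError not specifically caught, falls to Exception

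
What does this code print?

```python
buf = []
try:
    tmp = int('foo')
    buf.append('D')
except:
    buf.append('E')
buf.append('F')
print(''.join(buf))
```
EF

Exception raised in try, caught by bare except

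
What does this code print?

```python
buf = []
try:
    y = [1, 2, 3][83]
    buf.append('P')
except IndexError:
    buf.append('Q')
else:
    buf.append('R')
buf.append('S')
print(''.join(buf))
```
QS

else block skipped when exception is caught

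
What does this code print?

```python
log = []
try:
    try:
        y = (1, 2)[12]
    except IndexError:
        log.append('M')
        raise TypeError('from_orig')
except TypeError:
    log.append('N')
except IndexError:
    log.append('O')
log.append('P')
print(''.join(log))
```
MNP

TypeError raised and caught, original IndexError not re-raised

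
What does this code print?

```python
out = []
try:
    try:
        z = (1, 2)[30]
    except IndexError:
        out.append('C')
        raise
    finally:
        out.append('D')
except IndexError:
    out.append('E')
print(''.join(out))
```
CDE

finally runs before re-raised exception propagates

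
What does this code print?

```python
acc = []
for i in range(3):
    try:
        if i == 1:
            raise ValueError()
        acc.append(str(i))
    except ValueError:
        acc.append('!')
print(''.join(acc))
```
0!2

Exception on i=1 caught, loop continues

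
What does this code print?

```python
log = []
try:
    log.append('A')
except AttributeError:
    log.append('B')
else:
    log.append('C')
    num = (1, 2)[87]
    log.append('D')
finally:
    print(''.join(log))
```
AC

Try succeeds, else appends 'C', IndexError in else is uncaught, finally prints before exception propagates ('D' never appended)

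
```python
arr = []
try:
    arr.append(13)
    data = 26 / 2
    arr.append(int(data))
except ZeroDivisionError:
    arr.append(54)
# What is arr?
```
[13, 13]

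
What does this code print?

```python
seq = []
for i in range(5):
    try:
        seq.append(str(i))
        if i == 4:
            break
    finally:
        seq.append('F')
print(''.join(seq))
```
0F1F2F3F4F

finally runs even when breaking out of loop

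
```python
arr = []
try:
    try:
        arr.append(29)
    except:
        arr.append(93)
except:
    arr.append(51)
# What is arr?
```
[29]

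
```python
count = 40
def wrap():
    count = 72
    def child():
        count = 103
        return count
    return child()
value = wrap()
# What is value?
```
103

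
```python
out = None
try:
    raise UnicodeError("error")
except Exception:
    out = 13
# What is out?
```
13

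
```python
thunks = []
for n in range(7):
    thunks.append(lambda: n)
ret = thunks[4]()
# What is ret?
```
6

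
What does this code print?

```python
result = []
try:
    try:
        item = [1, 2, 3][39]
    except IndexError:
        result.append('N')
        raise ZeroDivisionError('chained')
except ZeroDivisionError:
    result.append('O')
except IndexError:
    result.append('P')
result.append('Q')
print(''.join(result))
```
NOQ

ZeroDivisionError raised and caught, original IndexError not re-raised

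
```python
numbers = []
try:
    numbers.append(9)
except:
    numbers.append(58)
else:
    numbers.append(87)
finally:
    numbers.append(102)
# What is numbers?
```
[9, 87, 102]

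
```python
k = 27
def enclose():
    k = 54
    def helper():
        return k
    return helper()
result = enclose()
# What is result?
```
54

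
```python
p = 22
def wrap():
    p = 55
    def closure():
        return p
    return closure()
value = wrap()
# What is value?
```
55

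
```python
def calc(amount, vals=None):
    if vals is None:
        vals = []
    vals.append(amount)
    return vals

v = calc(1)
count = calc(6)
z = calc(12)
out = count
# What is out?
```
[6]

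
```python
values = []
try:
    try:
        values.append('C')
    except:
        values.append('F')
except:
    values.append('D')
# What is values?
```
['C']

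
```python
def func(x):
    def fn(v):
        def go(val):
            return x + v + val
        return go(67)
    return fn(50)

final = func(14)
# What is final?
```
131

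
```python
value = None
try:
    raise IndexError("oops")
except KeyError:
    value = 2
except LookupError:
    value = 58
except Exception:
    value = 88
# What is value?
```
58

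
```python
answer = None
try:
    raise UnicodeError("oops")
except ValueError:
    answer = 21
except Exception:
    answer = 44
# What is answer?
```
21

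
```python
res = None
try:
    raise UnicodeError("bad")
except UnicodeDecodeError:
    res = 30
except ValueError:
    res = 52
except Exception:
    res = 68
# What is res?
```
52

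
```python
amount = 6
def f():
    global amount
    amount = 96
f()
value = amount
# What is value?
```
96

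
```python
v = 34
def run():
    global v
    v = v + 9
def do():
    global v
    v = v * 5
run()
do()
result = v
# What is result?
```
215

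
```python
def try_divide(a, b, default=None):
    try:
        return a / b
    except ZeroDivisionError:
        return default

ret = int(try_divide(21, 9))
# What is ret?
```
2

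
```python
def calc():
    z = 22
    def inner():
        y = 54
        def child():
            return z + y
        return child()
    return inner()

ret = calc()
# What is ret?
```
76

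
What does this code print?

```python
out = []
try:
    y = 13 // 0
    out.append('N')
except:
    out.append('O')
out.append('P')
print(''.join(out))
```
OP

Exception raised in try, caught by bare except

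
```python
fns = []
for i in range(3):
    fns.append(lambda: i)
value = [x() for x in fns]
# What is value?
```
[2, 2, 2]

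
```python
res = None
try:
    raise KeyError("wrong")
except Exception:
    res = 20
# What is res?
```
20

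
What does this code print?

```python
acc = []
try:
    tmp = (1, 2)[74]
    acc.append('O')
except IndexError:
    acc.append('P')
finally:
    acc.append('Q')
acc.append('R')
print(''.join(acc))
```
PQR

finally always runs, even after exception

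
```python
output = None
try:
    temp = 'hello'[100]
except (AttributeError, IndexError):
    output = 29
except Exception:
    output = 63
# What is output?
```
29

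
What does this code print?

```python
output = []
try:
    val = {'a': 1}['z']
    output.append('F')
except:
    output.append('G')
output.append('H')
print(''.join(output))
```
GH

Exception raised in try, caught by bare except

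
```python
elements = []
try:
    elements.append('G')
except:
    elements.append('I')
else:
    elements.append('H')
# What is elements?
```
['G', 'H']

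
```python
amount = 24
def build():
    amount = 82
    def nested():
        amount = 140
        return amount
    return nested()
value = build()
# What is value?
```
140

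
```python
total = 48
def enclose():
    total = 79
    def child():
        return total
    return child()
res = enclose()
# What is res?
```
79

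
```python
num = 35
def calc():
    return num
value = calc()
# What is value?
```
35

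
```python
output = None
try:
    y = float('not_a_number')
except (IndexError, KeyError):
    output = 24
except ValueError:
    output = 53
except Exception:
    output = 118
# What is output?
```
53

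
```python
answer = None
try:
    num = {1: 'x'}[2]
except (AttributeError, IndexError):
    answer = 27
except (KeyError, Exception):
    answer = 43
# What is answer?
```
43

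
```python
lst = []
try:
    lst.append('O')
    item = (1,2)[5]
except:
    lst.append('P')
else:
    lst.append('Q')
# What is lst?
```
['O', 'P']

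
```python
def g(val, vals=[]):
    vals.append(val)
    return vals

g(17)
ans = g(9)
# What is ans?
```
[17, 9]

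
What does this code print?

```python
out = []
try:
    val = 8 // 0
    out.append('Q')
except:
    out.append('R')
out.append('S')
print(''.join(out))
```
RS

Exception raised in try, caught by bare except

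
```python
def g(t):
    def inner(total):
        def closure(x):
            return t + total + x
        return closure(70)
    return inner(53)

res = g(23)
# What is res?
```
146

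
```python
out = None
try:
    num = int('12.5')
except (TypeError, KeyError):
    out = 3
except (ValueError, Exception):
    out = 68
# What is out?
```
68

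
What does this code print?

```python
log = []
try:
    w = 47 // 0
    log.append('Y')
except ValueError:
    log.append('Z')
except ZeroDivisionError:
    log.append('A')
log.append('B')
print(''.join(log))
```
AB

ZeroDivisionError is caught by its specific handler, not ValueError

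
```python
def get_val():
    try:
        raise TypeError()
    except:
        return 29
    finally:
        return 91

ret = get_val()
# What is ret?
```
91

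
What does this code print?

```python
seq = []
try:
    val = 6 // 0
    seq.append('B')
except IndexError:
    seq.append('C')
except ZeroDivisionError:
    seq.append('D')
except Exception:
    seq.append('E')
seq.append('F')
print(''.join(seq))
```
DF

ZeroDivisionError matches before generic Exception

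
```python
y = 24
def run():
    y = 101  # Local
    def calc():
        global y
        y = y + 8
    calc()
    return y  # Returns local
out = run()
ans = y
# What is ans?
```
32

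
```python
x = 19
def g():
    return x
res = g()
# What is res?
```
19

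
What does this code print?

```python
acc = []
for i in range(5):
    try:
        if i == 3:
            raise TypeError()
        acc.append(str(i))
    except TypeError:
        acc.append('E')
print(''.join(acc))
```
012E4

Exception on i=3 caught, loop continues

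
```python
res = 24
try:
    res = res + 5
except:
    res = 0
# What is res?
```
29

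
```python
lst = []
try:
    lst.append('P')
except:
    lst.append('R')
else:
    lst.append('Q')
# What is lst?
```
['P', 'Q']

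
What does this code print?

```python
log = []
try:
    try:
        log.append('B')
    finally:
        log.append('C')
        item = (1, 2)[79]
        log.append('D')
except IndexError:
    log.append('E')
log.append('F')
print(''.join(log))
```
BCEF

Exception in inner finally caught by outer except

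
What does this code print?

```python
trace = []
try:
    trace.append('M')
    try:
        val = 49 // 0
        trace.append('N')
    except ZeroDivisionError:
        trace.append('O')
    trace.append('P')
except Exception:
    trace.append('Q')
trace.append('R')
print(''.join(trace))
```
MOPR

Inner exception caught by inner handler, outer continues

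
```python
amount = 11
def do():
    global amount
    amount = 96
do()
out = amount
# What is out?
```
96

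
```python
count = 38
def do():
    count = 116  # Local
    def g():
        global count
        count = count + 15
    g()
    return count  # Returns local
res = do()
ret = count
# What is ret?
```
53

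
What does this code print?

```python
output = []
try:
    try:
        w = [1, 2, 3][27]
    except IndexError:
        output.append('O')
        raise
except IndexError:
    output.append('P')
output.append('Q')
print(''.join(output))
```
OPQ

raise without argument re-raises current exception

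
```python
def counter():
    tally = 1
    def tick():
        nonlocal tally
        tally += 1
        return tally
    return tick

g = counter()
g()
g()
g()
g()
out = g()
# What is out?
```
6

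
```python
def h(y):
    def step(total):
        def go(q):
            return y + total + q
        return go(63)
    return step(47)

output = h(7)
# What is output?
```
117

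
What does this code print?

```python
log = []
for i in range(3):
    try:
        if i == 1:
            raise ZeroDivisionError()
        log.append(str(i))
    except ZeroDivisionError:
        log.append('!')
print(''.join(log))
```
0!2

Exception on i=1 caught, loop continues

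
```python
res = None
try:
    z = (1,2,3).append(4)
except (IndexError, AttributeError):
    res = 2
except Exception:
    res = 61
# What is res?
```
2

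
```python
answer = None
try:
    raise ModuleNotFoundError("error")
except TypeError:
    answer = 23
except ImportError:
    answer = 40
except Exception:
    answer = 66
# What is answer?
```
40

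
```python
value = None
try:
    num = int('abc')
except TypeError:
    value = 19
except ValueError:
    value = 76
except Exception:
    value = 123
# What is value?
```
76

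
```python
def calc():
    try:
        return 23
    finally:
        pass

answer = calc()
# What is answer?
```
23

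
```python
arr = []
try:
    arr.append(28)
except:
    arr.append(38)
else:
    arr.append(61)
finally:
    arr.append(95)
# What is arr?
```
[28, 61, 95]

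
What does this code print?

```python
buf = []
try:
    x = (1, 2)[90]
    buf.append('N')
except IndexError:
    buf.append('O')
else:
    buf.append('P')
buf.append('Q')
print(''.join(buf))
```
OQ

else block skipped when exception is caught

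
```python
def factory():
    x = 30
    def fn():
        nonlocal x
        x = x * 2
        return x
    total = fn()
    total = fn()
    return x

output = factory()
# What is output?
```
120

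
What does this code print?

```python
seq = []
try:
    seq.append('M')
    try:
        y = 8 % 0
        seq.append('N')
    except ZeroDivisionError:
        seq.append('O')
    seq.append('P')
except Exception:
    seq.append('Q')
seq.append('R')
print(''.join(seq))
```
MOPR

Inner exception caught by inner handler, outer continues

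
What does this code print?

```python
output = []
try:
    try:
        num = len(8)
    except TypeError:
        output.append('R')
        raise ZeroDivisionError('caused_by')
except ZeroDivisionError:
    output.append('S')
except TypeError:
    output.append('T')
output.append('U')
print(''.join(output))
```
RSU

ZeroDivisionError raised and caught, original TypeError not re-raised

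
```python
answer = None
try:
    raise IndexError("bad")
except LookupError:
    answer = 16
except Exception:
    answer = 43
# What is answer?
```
16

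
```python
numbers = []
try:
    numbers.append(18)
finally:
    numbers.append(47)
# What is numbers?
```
[18, 47]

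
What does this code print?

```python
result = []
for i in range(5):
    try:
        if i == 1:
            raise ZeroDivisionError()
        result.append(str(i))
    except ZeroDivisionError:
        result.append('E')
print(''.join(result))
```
0E234

Exception on i=1 caught, loop continues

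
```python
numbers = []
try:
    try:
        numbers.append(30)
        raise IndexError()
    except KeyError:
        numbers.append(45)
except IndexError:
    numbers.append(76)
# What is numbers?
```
[30, 76]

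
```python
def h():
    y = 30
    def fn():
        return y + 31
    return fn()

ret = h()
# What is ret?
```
61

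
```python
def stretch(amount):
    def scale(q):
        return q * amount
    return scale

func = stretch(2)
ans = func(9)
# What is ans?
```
18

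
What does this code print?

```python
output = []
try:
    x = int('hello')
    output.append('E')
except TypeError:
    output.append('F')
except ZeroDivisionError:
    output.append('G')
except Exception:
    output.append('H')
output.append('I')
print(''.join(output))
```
HI

ValueError not specifically caught, falls to Exception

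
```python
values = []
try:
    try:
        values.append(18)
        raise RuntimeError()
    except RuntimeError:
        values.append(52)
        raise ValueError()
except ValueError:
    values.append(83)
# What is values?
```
[18, 52, 83]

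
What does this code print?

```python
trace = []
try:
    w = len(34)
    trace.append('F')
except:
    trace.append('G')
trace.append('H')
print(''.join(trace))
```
GH

Exception raised in try, caught by bare except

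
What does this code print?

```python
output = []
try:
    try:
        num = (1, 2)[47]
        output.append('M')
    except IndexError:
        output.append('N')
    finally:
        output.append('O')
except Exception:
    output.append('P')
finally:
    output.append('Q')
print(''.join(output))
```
NOQ

Both finally blocks run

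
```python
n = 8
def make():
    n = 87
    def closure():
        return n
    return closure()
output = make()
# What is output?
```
87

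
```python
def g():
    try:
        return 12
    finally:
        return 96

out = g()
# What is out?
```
96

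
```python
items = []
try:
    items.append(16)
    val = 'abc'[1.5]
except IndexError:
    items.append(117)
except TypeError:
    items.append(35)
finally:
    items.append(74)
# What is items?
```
[16, 35, 74]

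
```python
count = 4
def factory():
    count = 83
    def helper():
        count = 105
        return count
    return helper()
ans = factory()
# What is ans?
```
105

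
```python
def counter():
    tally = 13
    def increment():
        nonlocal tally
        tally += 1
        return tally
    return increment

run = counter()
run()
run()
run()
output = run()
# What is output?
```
17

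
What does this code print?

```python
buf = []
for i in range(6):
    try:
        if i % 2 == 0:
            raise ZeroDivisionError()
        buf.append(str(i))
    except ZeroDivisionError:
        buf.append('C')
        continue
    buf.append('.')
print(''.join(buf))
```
C1.C3.C5.

continue in except skips rest of loop body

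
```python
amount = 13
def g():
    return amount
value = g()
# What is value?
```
13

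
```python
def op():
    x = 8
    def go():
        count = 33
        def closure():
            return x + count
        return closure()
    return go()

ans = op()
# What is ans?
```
41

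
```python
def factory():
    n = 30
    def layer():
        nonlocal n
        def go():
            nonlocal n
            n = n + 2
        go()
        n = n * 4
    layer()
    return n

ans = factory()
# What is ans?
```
128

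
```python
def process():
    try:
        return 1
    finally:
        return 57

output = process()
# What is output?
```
57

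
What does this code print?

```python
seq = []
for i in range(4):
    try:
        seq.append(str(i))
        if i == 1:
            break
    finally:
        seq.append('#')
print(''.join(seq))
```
0#1#

finally runs even when breaking out of loop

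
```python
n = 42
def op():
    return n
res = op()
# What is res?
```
42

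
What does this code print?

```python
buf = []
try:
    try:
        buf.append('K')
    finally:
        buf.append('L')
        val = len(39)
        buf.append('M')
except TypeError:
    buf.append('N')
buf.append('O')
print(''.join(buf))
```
KLNO

Exception in inner finally caught by outer except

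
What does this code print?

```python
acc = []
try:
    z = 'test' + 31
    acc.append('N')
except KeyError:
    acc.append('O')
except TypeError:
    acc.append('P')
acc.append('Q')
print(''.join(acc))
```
PQ

TypeError is caught by its specific handler, not KeyError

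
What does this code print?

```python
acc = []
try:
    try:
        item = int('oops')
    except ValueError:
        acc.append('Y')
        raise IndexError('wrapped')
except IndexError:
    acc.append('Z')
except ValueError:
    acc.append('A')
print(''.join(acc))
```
YZ

New IndexError raised, caught by outer IndexError handler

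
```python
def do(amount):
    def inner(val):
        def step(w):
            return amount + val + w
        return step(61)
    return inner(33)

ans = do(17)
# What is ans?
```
111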